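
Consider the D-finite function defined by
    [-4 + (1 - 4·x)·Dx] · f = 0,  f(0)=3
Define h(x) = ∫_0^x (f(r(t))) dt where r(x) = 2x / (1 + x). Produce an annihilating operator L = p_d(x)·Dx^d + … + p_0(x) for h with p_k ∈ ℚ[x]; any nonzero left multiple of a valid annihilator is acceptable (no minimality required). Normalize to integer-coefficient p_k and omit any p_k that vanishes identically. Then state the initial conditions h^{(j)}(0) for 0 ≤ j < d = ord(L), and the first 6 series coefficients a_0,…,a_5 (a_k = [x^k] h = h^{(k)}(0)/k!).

L = 8·Dx + (-1 + 6·x + 7·x^2)·Dx^2  (order 2).
h: a_k = 0, 3, 12, 56, 294, 8232/5, …
ICs: h(0) = 0, h′(0) = 3.

f: a_k = 3, 12, 48, 192, 768, 3072, …
h₀=f(r): pull back L_f along r ⇒ L₀.
h=∫₀ˣh₀: take L = L₀·Dx.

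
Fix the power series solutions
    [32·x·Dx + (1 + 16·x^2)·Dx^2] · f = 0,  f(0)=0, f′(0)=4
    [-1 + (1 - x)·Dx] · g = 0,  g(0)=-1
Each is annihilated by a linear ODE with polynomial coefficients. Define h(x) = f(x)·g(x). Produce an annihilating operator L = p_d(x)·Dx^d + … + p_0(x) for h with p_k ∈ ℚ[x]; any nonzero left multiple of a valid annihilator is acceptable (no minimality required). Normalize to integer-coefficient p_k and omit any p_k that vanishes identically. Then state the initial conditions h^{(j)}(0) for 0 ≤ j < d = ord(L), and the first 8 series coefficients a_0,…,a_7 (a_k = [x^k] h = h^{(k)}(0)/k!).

f: a_k = 0, 4, 0, -64/3, 0, 1024/5, 0, -16384/7, …
g: a_k = -1, -1, -1, -1, -1, -1, -1, -1, …
Sym-product of L_f,L_g gives L₀ (≤ ord 2).
L = 32·x + (2 - 32·x + 64·x^2)·Dx + (-1 + x - 16·x^2 + 16·x^3)·Dx^2  (order 2).
h: a_k = 0, -4, -4, 52/3, 52/3, -2812/15, -2812/15, 226076/105, …
ICs: h(0) = 0, h′(0) = -4.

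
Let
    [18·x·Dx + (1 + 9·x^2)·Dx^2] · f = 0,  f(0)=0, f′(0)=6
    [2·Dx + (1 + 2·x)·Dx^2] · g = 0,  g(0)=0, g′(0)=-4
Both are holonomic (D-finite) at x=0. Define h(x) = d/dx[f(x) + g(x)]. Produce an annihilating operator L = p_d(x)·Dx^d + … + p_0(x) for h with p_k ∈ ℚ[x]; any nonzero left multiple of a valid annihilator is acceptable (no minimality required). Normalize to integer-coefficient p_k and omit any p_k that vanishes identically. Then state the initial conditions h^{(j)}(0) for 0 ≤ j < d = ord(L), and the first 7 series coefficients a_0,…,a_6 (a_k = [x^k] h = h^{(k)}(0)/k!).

f: a_k = 0, 6, 0, -18, 0, 486/5, 0, …
g: a_k = 0, -4, 4, -16/3, 8, -64/5, 64/3, …
Weyl lclm of L_f,L_g ⇒ L₀ (ord ≤ 4).
h=h₀': d/dx-closure on L₀ ⇒ L.
L = (-18 - 108·x + 486·x^2 + 324·x^3) + (-13 - 36·x + 135·x^2 + 972·x^3 + 648·x^4)·Dx + (-1 + 7·x + 18·x^2 + 81·x^3 + 243·x^4 + 162·x^5)·Dx^2  (order 2).
h: a_k = 2, 8, -70, 32, 422, 128, -4630, …
ICs: h(0) = 2, h′(0) = 8.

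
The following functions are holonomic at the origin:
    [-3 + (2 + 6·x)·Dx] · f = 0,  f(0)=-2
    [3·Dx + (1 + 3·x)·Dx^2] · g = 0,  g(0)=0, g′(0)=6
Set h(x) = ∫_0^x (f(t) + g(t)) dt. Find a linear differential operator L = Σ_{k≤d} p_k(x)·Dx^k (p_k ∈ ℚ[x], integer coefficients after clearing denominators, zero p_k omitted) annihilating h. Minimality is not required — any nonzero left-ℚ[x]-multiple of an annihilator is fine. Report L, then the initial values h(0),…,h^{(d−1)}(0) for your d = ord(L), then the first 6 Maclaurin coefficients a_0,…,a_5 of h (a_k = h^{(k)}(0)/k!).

f: a_k = -2, -3, 9/4, -27/8, 405/64, -1701/128, …
g: a_k = 0, 6, -9, 18, -81/2, 486/5, …
Weyl lclm of L_f,L_g ⇒ L₀ (ord ≤ 3).
h=∫₀ˣh₀: take L = L₀·Dx.
L = 9·Dx^2 + (15 + 45·x)·Dx^3 + (2 + 12·x + 18·x^2)·Dx^4  (order 4).
h: a_k = 0, -2, 3/2, -9/4, 117/32, -2187/320, …
ICs: h(0) = 0, h′(0) = -2, h′′(0) = 3, h′′′(0) = -27/2.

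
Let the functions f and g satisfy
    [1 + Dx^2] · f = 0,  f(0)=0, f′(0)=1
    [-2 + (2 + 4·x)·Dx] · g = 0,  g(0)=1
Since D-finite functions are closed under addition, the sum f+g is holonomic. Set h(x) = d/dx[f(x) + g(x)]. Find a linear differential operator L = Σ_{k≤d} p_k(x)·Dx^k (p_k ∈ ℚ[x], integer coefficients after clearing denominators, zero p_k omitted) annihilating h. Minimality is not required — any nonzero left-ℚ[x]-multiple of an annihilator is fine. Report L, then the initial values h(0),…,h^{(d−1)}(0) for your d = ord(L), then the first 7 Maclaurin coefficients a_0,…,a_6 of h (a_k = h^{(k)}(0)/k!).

L = (-4 - x - x^2) + (-1 - 3·x - 3·x^2 - 2·x^3)·Dx + (-4 - x - x^2)·Dx^2 + (-1 - 3·x - 3·x^2 - 2·x^3)·Dx^3  (order 3).
h: a_k = 2, -1, 1, -5/2, 53/12, -63/8, 5197/360, …
ICs: h(0) = 2, h′(0) = -1, h′′(0) = 2.

f: a_k = 0, 1, 0, -1/6, 0, 1/120, 0, …
g: a_k = 1, 1, -1/2, 1/2, -5/8, 7/8, -21/16, …
Sum ⇒ L₀ = lclm(L_f,L_g) in ℚ(x)⟨Dx⟩.
Differentiate: ansatz ord ≤ ord L₀ ⇒ L.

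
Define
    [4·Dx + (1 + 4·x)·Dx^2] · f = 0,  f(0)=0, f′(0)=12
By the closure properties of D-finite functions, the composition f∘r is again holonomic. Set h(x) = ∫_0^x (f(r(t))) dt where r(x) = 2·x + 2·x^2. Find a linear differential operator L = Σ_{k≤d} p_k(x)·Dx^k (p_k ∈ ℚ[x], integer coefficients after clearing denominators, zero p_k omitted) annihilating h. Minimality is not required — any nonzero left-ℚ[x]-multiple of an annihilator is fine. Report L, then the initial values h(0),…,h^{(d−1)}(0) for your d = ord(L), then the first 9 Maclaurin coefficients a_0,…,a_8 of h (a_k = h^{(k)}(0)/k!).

f: a_k = 0, 12, -24, 64, -192, 3072/5, -2048, 49152/7, -24576, …
Change of var in L_f (x↦r) gives L₀.
Integrate: L := L₀·Dx.
L = (6 + 16·x + 16·x^2)·Dx^2 + (1 + 10·x + 24·x^2 + 16·x^3)·Dx^3  (order 3).
h: a_k = 0, 0, 12, -24, 80, -1632/5, 7424/5, -50688/7, 259584/7, …
ICs: h(0) = 0, h′(0) = 0, h′′(0) = 24.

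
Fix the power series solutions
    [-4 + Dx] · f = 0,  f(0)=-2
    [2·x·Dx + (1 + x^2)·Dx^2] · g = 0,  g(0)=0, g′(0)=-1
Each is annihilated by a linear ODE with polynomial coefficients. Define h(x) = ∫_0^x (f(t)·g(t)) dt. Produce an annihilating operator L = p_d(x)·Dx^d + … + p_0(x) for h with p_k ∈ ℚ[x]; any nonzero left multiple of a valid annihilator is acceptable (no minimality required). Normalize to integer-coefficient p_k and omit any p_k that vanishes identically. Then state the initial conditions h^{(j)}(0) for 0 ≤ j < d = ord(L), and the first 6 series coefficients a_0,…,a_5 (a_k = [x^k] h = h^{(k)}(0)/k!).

f: a_k = -2, -8, -16, -64/3, -64/3, -256/15, …
g: a_k = 0, -1, 0, 1/3, 0, -1/5, …
f·g: L₀ = L_f ⊗_s L_g, ord ≤ 1·2.
h=∫h₀ ⇒ L = L₀·Dx.
L = (16 - 8·x + 16·x^2)·Dx + (-8 + 2·x - 8·x^2)·Dx^2 + (1 + x^2)·Dx^3  (order 3).
h: a_k = 0, 0, 1, 8/3, 23/6, 56/15, …
ICs: h(0) = 0, h′(0) = 0, h′′(0) = 2.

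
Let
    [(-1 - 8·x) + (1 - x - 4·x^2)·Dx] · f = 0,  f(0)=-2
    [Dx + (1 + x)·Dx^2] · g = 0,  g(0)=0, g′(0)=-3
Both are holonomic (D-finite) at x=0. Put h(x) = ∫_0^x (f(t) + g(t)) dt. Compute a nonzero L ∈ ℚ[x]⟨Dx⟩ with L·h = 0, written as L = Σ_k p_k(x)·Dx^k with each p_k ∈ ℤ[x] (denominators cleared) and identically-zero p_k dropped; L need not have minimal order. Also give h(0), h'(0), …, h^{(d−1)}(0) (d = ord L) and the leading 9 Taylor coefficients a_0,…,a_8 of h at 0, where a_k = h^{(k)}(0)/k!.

f: a_k = -2, -2, -10, -18, -58, -130, -362, -882, -2330, …
g: a_k = 0, -3, 3/2, -1, 3/4, -3/5, 1/2, -3/7, 3/8, …
L₀ := lclm(L_f,L_g); ord L₀ ≤ 1+2.
Integrate: L := L₀·Dx.
L = (74 + 562·x + 1120·x^2 + 1728·x^3 + 768·x^4)·Dx^2 + (52 + 576·x + 1636·x^2 + 3264·x^3 + 3488·x^4 + 1280·x^5)·Dx^3 + (-11 - 41·x - 53·x^2 + 185·x^3 + 704·x^4 + 752·x^5 + 256·x^6)·Dx^4  (order 4).
h: a_k = 0, -2, -5/2, -17/6, -19/4, -229/20, -653/30, -723/14, -6177/56, …
ICs: h(0) = 0, h′(0) = -2, h′′(0) = -5, h′′′(0) = -17.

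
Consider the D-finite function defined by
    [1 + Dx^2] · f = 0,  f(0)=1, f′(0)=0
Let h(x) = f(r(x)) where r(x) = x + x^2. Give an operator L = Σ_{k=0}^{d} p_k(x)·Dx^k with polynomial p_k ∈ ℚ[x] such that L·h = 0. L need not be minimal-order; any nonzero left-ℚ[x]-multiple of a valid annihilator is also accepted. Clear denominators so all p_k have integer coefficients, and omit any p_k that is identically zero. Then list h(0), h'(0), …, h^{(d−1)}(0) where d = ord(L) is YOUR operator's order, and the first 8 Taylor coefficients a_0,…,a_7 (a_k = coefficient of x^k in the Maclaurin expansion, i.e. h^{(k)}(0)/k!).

f: a_k = 1, 0, -1/2, 0, 1/24, 0, -1/720, 0, …
h₀=f(r): pull back L_f along r ⇒ L₀.
L = (1 + 6·x + 12·x^2 + 8·x^3) - 2·Dx + (1 + 2·x)·Dx^2  (order 2).
h: a_k = 1, 0, -1/2, -1, -11/24, 1/6, 179/720, 19/120, …
ICs: h(0) = 1, h′(0) = 0.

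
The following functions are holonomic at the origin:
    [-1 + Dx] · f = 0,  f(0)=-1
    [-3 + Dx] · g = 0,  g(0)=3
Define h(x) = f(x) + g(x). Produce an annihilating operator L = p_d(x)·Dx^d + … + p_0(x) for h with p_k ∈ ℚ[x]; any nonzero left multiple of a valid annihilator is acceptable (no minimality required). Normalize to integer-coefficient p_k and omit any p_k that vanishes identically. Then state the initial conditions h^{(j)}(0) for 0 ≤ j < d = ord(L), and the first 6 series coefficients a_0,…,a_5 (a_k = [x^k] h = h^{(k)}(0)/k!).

f: a_k = -1, -1, -1/2, -1/6, -1/24, -1/120, …
g: a_k = 3, 9, 27/2, 27/2, 81/8, 243/40, …
Weyl lclm of L_f,L_g ⇒ L₀ (ord ≤ 2).
L = 3 - 4·Dx + Dx^2  (order 2).
h: a_k = 2, 8, 13, 40/3, 121/12, 91/15, …
ICs: h(0) = 2, h′(0) = 8.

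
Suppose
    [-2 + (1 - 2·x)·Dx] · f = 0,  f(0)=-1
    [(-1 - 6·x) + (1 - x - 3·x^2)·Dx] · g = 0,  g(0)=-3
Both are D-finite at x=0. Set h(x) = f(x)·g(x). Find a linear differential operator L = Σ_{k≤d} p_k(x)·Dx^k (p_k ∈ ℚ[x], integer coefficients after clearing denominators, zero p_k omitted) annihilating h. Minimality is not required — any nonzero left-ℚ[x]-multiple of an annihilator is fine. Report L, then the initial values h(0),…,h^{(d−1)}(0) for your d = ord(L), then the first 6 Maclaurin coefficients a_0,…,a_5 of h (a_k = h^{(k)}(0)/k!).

L = (-3 - 2·x + 18·x^2) + (1 - 3·x - x^2 + 6·x^3)·Dx  (order 1).
h: a_k = 3, 9, 30, 81, 219, 558, …
ICs: h(0) = 3.

f: a_k = -1, -2, -4, -8, -16, -32, …
g: a_k = -3, -3, -12, -21, -57, -120, …
Sym-product of L_f,L_g gives L₀ (≤ ord 1).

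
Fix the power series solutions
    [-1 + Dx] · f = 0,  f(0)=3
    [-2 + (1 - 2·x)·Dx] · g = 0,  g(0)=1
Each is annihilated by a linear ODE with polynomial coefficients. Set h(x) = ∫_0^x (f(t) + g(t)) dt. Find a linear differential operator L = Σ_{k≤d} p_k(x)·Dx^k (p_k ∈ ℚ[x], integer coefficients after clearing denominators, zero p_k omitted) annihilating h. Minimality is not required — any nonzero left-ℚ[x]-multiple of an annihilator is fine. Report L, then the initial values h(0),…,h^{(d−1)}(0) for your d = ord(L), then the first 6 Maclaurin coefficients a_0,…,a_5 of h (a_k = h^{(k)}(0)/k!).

f: a_k = 3, 3, 3/2, 1/2, 1/8, 1/40, …
g: a_k = 1, 2, 4, 8, 16, 32, …
Sum ⇒ L₀ = lclm(L_f,L_g) in ℚ(x)⟨Dx⟩.
∫: right-multiply L₀ by Dx.
L = (6 + 4·x)·Dx + (-7 - 4·x + 4·x^2)·Dx^2 + (1 - 4·x^2)·Dx^3  (order 3).
h: a_k = 0, 4, 5/2, 11/6, 17/8, 129/40, …
ICs: h(0) = 0, h′(0) = 4, h′′(0) = 5.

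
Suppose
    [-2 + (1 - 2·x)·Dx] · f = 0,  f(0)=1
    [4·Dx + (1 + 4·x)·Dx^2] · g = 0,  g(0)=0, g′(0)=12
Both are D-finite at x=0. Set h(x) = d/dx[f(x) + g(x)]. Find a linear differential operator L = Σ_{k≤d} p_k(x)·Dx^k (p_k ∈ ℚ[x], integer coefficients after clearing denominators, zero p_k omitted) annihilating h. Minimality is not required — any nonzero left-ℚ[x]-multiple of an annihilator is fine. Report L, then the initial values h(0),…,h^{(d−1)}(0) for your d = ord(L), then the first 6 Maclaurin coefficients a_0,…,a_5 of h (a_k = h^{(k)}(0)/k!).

f: a_k = 1, 2, 4, 8, 16, 32, …
g: a_k = 0, 12, -24, 64, -192, 3072/5, …
L₀ := lclm(L_f,L_g); ord L₀ ≤ 1+2.
Derive L from L₀ (diff closure).
L = (28 + 16·x) + (-1 + 40·x + 32·x^2)·Dx + (-1 - 3·x + 6·x^2 + 8·x^3)·Dx^2  (order 2).
h: a_k = 14, -40, 216, -704, 3232, -11904, …
ICs: h(0) = 14, h′(0) = -40.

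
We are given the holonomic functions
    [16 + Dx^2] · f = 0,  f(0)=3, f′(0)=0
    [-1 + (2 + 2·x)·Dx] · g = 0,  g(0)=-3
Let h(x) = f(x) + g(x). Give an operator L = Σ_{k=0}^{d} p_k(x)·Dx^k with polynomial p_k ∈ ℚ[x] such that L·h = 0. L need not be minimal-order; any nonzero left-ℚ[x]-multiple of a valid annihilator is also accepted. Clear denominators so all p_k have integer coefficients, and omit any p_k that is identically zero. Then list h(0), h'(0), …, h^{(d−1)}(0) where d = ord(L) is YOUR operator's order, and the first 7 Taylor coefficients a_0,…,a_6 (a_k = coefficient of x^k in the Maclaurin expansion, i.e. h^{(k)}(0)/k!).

f: a_k = 3, 0, -24, 0, 32, 0, -256/15, …
g: a_k = -3, -3/2, 3/8, -3/16, 15/128, -21/256, 63/1024, …
Sum ⇒ L₀ = lclm(L_f,L_g) in ℚ(x)⟨Dx⟩.
L = (-1072 - 2048·x - 1024·x^2) + (2016 + 6112·x + 6144·x^2 + 2048·x^3)·Dx + (-67 - 128·x - 64·x^2)·Dx^2 + (126 + 382·x + 384·x^2 + 128·x^3)·Dx^3  (order 3).
h: a_k = 0, -3/2, -189/8, -3/16, 4111/128, -21/256, -261199/15360, …
ICs: h(0) = 0, h′(0) = -3/2, h′′(0) = -189/4.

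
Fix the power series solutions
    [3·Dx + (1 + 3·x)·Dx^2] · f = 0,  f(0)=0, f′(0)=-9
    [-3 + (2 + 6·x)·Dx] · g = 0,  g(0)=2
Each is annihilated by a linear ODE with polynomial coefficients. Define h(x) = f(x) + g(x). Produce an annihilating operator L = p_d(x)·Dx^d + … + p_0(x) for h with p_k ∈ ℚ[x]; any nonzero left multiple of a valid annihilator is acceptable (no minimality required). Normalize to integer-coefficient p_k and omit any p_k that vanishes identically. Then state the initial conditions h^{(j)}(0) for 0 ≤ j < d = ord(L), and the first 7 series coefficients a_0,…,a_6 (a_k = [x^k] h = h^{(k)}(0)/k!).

f: a_k = 0, -9, 27/2, -27, 243/4, -729/5, 729/2, …
g: a_k = 2, 3, -9/4, 27/8, -405/64, 1701/128, -15309/512, …
Weyl lclm of L_f,L_g ⇒ L₀ (ord ≤ 3).
L = 9·Dx + (15 + 45·x)·Dx^2 + (2 + 12·x + 18·x^2)·Dx^3  (order 3).
h: a_k = 2, -6, 45/4, -189/8, 3483/64, -84807/640, 171315/512, …
ICs: h(0) = 2, h′(0) = -6, h′′(0) = 45/2.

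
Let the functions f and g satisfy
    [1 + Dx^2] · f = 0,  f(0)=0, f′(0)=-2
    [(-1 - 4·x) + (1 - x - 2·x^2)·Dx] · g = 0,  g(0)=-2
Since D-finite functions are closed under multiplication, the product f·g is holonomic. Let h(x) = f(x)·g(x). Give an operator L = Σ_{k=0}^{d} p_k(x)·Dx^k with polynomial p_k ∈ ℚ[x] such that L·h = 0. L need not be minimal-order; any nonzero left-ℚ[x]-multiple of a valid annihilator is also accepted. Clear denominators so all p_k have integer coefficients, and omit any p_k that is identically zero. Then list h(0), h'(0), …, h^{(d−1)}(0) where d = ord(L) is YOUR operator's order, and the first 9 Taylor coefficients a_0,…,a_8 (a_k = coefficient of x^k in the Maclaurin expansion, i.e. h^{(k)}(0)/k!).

L = (3 + x + 2·x^2) + (2 + 8·x)·Dx + (-1 + x + 2·x^2)·Dx^2  (order 2).
h: a_k = 0, 4, 4, 34/3, 58/3, 1261/30, 807/10, 41521/252, 410969/1260, …
ICs: h(0) = 0, h′(0) = 4.

f: a_k = 0, -2, 0, 1/3, 0, -1/60, 0, 1/2520, 0, …
g: a_k = -2, -2, -6, -10, -22, -42, -86, -170, -342, …
Product ⇒ symmetric product L₀, ord ≤ 2.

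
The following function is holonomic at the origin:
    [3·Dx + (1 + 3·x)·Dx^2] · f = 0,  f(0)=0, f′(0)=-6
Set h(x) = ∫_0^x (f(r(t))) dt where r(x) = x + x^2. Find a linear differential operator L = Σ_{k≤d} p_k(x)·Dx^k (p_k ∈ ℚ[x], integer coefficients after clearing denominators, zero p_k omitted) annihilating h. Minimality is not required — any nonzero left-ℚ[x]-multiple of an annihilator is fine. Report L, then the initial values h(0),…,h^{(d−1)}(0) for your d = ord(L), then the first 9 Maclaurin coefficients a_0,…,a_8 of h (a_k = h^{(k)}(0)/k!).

f: a_k = 0, -6, 9, -18, 81/2, -486/5, 243, -4374/7, 6561/4, …
Change of var in L_f (x↦r) gives L₀.
h=∫h₀ ⇒ L = L₀·Dx.
L = (1 + 6·x + 6·x^2)·Dx^2 + (1 + 5·x + 9·x^2 + 6·x^3)·Dx^3  (order 3).
h: a_k = 0, 0, -3, 1, 0, -9/10, 9/5, -18/7, 81/28, …
ICs: h(0) = 0, h′(0) = 0, h′′(0) = -6.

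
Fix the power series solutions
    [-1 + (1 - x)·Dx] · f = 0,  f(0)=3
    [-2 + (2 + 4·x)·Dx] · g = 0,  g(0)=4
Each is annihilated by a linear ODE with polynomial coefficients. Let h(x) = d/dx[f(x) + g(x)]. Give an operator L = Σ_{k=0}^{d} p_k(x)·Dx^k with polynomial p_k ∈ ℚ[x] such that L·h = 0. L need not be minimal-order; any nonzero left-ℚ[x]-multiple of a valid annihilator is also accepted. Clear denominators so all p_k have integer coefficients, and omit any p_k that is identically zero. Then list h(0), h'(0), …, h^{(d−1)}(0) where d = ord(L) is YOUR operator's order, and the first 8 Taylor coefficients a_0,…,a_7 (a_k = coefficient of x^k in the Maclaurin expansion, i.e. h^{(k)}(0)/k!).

f: a_k = 3, 3, 3, 3, 3, 3, 3, 3, …
g: a_k = 4, 4, -2, 2, -5/2, 7/2, -21/4, 33/4, …
f+g: L₀ = lclm(L_f,L_g), ord ≤ 1+1.
h=h₀': d/dx-closure on L₀ ⇒ L.
L = (-4 - 2·x) + (-1 - 10·x - 7·x^2)·Dx + (1 + 2·x - x^2 - 2·x^3)·Dx^2  (order 2).
h: a_k = 7, 2, 15, 2, 65/2, -27/2, 315/4, -333/4, …
ICs: h(0) = 7, h′(0) = 2.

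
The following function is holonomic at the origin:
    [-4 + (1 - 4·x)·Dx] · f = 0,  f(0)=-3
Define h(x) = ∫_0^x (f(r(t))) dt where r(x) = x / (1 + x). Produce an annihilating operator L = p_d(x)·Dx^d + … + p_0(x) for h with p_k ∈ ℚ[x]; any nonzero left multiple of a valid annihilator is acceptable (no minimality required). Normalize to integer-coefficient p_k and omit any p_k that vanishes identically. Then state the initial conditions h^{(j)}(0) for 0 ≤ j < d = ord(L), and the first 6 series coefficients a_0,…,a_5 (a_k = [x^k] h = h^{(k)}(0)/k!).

f: a_k = -3, -12, -48, -192, -768, -3072, …
Substitute x→r, Dx→(1/r')Dx; clear ⇒ L₀.
Integrate: L := L₀·Dx.
L = 4·Dx + (-1 + 2·x + 3·x^2)·Dx^2  (order 2).
h: a_k = 0, -3, -6, -12, -27, -324/5, …
ICs: h(0) = 0, h′(0) = -3.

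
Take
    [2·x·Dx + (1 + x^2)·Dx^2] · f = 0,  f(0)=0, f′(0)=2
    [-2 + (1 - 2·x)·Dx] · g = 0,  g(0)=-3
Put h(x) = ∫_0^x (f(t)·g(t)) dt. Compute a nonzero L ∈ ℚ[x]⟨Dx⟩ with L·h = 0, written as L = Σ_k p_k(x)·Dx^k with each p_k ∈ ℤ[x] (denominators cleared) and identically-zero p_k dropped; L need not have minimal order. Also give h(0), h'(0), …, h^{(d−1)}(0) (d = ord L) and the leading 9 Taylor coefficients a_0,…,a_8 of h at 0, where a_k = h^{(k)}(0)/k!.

f: a_k = 0, 2, 0, -2/3, 0, 2/5, 0, -2/7, 0, …
g: a_k = -3, -6, -12, -24, -48, -96, -192, -384, -768, …
L₀ := L_f ⊗_s L_g (sym. prod.), ord ≤ 2.
∫: right-multiply L₀ by Dx.
L = 4·x·Dx + (4 - 2·x + 8·x^2)·Dx^2 + (-1 + 2·x - x^2 + 2·x^3)·Dx^3  (order 3).
h: a_k = 0, 0, -3, -4, -11/2, -44/5, -223/15, -892/35, -6229/140, …
ICs: h(0) = 0, h′(0) = 0, h′′(0) = -6.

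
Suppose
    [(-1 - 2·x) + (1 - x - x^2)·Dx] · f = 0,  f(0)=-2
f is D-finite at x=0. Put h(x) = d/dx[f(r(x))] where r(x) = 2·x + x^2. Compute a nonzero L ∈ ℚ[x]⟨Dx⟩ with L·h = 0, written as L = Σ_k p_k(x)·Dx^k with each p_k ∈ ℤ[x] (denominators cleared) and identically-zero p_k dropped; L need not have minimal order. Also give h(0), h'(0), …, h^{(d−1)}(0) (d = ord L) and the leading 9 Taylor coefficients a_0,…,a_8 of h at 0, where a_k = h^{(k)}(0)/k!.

f: a_k = -2, -2, -4, -6, -10, -16, -26, -42, -68, …
Change of var in L_f (x↦r) gives L₀.
h₀' ⇒ L via d/dx closure of L₀.
L = (9 + 42·x + 105·x^2 + 164·x^3 + 141·x^4 + 60·x^5 + 10·x^6) + (-1 - 3·x + 9·x^2 + 39·x^3 + 55·x^4 + 39·x^5 + 14·x^6 + 2·x^7)·Dx  (order 1).
h: a_k = -4, -36, -192, -944, -4340, -19140, -82096, -344912, -1426464, …
ICs: h(0) = -4.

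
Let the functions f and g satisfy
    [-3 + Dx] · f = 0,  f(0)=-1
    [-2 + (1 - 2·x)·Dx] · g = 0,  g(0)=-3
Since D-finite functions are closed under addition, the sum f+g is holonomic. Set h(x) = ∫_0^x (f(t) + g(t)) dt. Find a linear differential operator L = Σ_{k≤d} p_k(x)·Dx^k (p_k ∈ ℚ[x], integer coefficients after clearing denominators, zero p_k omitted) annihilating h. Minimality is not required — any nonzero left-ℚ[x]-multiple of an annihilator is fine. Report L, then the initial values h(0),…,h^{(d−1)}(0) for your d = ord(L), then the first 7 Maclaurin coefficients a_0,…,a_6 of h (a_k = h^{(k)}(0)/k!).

f: a_k = -1, -3, -9/2, -9/2, -27/8, -81/40, -81/80, …
g: a_k = -3, -6, -12, -24, -48, -96, -192, …
h₀=f+g: left-lcm gives L₀, ord ≤ 2.
h=∫₀ˣh₀: take L = L₀·Dx.
L = (6 + 36·x)·Dx + (1 - 36·x + 36·x^2)·Dx^2 + (-1 + 8·x - 12·x^2)·Dx^3  (order 3).
h: a_k = 0, -4, -9/2, -11/2, -57/8, -411/40, -1307/80, …
ICs: h(0) = 0, h′(0) = -4, h′′(0) = -9.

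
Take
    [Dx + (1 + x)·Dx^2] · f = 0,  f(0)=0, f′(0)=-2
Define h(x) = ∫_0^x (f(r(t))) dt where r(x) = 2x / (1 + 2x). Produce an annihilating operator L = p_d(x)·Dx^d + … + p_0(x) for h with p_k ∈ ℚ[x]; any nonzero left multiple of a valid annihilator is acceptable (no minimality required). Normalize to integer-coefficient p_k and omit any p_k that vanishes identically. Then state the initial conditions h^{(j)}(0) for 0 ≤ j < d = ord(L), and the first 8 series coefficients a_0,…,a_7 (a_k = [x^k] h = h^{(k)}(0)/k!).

L = (6 + 16·x)·Dx^2 + (1 + 6·x + 8·x^2)·Dx^3  (order 3).
h: a_k = 0, 0, -2, 4, -28/3, 24, -992/15, 192, …
ICs: h(0) = 0, h′(0) = 0, h′′(0) = -4.

f: a_k = 0, -2, 1, -2/3, 1/2, -2/5, 1/3, -2/7, …
f∘r: x↦r, Dx↦Dx/r' in L_f ⇒ L₀.
h=∫h₀ ⇒ L = L₀·Dx.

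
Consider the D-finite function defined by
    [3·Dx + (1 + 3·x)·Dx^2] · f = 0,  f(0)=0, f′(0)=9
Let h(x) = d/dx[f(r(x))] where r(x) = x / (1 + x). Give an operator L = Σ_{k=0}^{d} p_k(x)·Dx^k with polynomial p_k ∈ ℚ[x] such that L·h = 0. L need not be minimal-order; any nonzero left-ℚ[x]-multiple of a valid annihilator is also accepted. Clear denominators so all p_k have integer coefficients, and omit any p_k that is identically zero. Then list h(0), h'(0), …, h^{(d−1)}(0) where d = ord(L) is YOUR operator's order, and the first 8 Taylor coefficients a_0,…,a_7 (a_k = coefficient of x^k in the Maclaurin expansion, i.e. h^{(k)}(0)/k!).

f: a_k = 0, 9, -27/2, 27, -243/4, 729/5, -729/2, 6561/7, …
L₀ from L_f via x↦r, Dx↦r'^{-1}Dx.
h=h₀': d/dx-closure on L₀ ⇒ L.
L = (5 + 8·x) + (1 + 5·x + 4·x^2)·Dx  (order 1).
h: a_k = 9, -45, 189, -765, 3069, -12285, 49149, -196605, …
ICs: h(0) = 9.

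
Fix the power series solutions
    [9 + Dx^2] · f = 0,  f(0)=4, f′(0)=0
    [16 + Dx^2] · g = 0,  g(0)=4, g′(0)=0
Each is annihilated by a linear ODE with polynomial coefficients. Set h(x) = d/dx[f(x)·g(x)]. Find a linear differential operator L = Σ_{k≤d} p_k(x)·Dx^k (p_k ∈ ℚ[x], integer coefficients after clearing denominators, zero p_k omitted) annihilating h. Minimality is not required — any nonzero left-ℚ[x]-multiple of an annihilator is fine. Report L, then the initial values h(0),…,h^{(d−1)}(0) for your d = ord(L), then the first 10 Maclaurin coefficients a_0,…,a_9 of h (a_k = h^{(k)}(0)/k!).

f: a_k = 4, 0, -18, 0, 27/2, 0, -81/20, 0, 729/1120, 0, …
g: a_k = 4, 0, -32, 0, 128/3, 0, -1024/45, 0, 2048/315, 0, …
L₀ := L_f ⊗_s L_g (sym. prod.), ord ≤ 4.
h₀' ⇒ L via d/dx closure of L₀.
L = 49 + 50·Dx^2 + Dx^4  (order 4).
h: a_k = 0, -400, 0, 9608/3, 0, -23530/3, 0, 2882401/315, 0, -28247525/4536, …
ICs: h(0) = 0, h′(0) = -400, h′′(0) = 0, h′′′(0) = 19216.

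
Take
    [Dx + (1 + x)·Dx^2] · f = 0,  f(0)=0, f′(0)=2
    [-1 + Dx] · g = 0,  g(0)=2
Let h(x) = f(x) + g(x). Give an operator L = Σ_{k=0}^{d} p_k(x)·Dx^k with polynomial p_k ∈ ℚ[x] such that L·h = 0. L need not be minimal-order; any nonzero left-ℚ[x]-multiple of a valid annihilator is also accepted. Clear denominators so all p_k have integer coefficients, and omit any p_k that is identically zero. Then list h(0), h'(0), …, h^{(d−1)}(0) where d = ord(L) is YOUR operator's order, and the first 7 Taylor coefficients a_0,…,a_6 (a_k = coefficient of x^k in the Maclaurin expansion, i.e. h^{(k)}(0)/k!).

L = (-3 - x)·Dx + (1 - 2·x - x^2)·Dx^2 + (2 + 3·x + x^2)·Dx^3  (order 3).
h: a_k = 2, 4, 0, 1, -5/12, 5/12, -119/360, …
ICs: h(0) = 2, h′(0) = 4, h′′(0) = 0.

f: a_k = 0, 2, -1, 2/3, -1/2, 2/5, -1/3, …
g: a_k = 2, 2, 1, 1/3, 1/12, 1/60, 1/360, …
f+g: L₀ = lclm(L_f,L_g), ord ≤ 2+1.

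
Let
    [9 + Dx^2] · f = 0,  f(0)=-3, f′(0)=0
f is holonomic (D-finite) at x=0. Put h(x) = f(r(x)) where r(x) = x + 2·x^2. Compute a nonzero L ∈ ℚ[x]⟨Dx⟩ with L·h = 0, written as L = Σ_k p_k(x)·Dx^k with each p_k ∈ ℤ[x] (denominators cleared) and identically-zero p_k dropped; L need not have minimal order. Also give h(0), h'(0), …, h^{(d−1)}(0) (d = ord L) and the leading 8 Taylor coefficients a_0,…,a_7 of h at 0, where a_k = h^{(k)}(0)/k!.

L = (9 + 108·x + 432·x^2 + 576·x^3) - 4·Dx + (1 + 4·x)·Dx^2  (order 2).
h: a_k = -3, 0, 27/2, 54, 351/8, -81, -19197/80, -5751/20, …
ICs: h(0) = -3, h′(0) = 0.

f: a_k = -3, 0, 27/2, 0, -81/8, 0, 243/80, 0, …
Substitute x→r, Dx→(1/r')Dx; clear ⇒ L₀.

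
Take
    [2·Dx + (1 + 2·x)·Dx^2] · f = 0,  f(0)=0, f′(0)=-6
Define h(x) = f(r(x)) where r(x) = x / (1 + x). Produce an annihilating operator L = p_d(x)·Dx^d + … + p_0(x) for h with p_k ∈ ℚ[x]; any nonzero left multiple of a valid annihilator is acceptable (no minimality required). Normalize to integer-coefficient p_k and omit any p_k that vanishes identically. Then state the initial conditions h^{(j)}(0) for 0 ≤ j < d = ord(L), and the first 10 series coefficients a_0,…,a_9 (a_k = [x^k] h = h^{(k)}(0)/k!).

L = (4 + 6·x)·Dx + (1 + 4·x + 3·x^2)·Dx^2  (order 2).
h: a_k = 0, -6, 12, -26, 60, -726/5, 364, -6558/7, 2460, -19682/3, …
ICs: h(0) = 0, h′(0) = -6.

f: a_k = 0, -6, 6, -8, 12, -96/5, 32, -384/7, 96, -512/3, …
f∘r: x↦r, Dx↦Dx/r' in L_f ⇒ L₀.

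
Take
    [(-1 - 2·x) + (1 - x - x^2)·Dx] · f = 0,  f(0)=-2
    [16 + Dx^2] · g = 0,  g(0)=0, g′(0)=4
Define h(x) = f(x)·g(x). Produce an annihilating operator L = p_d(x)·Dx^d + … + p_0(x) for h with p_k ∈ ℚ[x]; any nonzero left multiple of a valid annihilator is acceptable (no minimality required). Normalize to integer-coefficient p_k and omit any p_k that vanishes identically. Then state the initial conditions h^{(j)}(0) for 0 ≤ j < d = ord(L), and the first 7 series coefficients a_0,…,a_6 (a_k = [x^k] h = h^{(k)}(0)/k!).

f: a_k = -2, -2, -4, -6, -10, -16, -26, …
g: a_k = 0, 4, 0, -32/3, 0, 128/15, 0, …
Sym-product of L_f,L_g gives L₀ (≤ ord 2).
L = (-14 + 16·x + 16·x^2) + (2 + 4·x)·Dx + (-1 + x + x^2)·Dx^2  (order 2).
h: a_k = 0, -8, -8, 16/3, -8/3, -72/5, -256/15, …
ICs: h(0) = 0, h′(0) = -8.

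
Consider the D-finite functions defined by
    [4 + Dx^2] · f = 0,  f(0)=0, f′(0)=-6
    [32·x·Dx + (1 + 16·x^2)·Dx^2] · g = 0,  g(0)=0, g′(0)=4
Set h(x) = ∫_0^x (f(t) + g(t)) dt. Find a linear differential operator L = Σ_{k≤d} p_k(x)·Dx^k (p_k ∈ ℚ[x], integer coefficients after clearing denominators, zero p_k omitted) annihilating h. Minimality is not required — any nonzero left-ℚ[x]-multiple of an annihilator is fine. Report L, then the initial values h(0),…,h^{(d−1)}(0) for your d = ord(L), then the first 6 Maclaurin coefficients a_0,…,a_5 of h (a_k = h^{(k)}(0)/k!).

f: a_k = 0, -6, 0, 4, 0, -4/5, …
g: a_k = 0, 4, 0, -64/3, 0, 1024/5, …
L₀ := lclm(L_f,L_g); ord L₀ ≤ 2+2.
h=∫h₀ ⇒ L = L₀·Dx.
L = (-6016·x + 102400·x^3 + 32768·x^5)·Dx^2 + (-28 + 1216·x^2 + 27648·x^4 + 16384·x^6)·Dx^3 + (-1504·x + 25600·x^3 + 8192·x^5)·Dx^4 + (-7 + 304·x^2 + 6912·x^4 + 4096·x^6)·Dx^5  (order 5).
h: a_k = 0, 0, -1, 0, -13/3, 0, …
ICs: h(0) = 0, h′(0) = 0, h′′(0) = -2, h′′′(0) = 0, h′′′′(0) = -104.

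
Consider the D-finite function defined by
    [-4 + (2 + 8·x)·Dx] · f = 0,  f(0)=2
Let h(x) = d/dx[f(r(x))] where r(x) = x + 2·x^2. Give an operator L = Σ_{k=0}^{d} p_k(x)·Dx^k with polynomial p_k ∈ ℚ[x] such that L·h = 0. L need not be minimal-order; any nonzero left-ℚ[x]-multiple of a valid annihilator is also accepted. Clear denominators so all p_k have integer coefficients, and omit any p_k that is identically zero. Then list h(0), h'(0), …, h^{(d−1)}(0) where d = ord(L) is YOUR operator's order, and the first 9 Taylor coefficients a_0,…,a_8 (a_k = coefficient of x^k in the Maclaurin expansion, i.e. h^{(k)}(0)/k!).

L = 2 + (-1 - 8·x - 24·x^2 - 32·x^3)·Dx  (order 1).
h: a_k = 4, 8, -24, 48, -40, -144, 784, -1952, 1944, …
ICs: h(0) = 4.

f: a_k = 2, 4, -4, 8, -20, 56, -168, 528, -1716, …
L₀ from L_f via x↦r, Dx↦r'^{-1}Dx.
Differentiate: ansatz ord ≤ ord L₀ ⇒ L.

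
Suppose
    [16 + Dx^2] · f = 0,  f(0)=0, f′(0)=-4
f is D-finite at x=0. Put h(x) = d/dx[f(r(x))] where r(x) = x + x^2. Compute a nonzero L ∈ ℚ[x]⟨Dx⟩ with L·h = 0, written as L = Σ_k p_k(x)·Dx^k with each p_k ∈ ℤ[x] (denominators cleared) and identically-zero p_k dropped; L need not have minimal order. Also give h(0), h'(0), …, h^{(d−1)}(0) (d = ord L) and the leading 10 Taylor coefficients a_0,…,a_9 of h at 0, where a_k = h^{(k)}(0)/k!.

f: a_k = 0, -4, 0, 32/3, 0, -128/15, 0, 1024/315, 0, -2048/2835, …
Change of var in L_f (x↦r) gives L₀.
h=h₀': d/dx-closure on L₀ ⇒ L.
L = (28 + 128·x + 384·x^2 + 512·x^3 + 256·x^4) + (-6 - 12·x)·Dx + (1 + 4·x + 4·x^2)·Dx^2  (order 2).
h: a_k = -4, -8, 32, 128, 352/3, -192, -25856/45, -22528/45, 70528/315, 6912/7, …
ICs: h(0) = -4, h′(0) = -8.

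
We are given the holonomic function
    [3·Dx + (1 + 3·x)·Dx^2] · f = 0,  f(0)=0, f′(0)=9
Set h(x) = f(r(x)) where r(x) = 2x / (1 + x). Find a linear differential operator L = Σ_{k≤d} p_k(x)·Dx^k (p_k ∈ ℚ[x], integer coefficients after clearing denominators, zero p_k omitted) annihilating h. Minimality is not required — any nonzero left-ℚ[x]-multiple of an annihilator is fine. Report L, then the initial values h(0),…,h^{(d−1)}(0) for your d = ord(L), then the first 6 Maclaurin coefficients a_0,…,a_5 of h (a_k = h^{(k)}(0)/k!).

f: a_k = 0, 9, -27/2, 27, -243/4, 729/5, …
L₀ from L_f via x↦r, Dx↦r'^{-1}Dx.
L = (8 + 14·x)·Dx + (1 + 8·x + 7·x^2)·Dx^2  (order 2).
h: a_k = 0, 18, -72, 342, -1800, 50418/5, …
ICs: h(0) = 0, h′(0) = 18.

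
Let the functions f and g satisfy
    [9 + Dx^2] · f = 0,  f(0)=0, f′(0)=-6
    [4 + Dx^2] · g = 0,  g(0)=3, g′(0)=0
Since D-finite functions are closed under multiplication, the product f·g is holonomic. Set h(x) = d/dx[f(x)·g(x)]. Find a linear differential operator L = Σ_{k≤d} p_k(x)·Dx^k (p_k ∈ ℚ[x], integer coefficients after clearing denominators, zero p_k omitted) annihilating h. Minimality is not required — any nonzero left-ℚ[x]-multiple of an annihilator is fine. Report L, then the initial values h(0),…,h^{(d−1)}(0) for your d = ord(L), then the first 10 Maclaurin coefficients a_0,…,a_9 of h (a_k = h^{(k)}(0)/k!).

L = 25 + 26·Dx^2 + Dx^4  (order 4).
h: a_k = -18, 0, 189, 0, -1563/4, 0, 13021/40, 0, -46503/320, 0, …
ICs: h(0) = -18, h′(0) = 0, h′′(0) = 378, h′′′(0) = 0.

f: a_k = 0, -6, 0, 9, 0, -81/20, 0, 243/280, 0, -243/2240, …
g: a_k = 3, 0, -6, 0, 2, 0, -4/15, 0, 2/105, 0, …
h₀=f·g: eliminate ⇒ L₀, order ≤ 2·2.
h=h₀': d/dx-closure on L₀ ⇒ L.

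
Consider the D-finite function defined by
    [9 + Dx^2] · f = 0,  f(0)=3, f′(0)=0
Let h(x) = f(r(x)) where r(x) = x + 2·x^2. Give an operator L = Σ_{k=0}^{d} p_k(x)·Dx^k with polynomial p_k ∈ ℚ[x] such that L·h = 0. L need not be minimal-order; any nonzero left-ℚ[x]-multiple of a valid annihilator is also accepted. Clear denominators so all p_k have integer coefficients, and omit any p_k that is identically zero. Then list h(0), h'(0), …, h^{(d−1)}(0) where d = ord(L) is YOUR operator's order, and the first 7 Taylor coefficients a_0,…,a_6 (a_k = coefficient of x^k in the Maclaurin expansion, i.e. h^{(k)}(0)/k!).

L = (9 + 108·x + 432·x^2 + 576·x^3) - 4·Dx + (1 + 4·x)·Dx^2  (order 2).
h: a_k = 3, 0, -27/2, -54, -351/8, 81, 19197/80, …
ICs: h(0) = 3, h′(0) = 0.

f: a_k = 3, 0, -27/2, 0, 81/8, 0, -243/80, …
f∘r: x↦r, Dx↦Dx/r' in L_f ⇒ L₀.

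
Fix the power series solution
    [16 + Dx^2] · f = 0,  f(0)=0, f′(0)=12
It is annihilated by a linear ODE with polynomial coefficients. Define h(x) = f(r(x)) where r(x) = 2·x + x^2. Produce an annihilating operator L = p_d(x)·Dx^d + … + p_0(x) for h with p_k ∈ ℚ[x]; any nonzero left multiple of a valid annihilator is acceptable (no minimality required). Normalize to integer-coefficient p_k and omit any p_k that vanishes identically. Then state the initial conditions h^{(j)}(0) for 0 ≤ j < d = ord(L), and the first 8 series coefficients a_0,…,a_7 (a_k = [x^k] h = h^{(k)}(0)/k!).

L = (64 + 192·x + 192·x^2 + 64·x^3) - Dx + (1 + x)·Dx^2  (order 2).
h: a_k = 0, 24, 12, -256, -384, 3136/5, 2016, 83968/105, …
ICs: h(0) = 0, h′(0) = 24.

f: a_k = 0, 12, 0, -32, 0, 128/5, 0, -1024/105, …
f∘r: x↦r, Dx↦Dx/r' in L_f ⇒ L₀.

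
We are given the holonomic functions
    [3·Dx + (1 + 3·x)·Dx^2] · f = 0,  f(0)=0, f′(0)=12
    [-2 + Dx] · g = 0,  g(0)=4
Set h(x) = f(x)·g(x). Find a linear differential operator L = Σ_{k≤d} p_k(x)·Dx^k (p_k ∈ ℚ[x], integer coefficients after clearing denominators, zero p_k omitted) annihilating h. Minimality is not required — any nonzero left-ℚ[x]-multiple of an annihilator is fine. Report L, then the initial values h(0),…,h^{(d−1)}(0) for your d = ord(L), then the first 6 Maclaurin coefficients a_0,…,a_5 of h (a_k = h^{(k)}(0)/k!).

f: a_k = 0, 12, -18, 36, -81, 972/5, …
g: a_k = 4, 8, 8, 16/3, 8/3, 16/15, …
h₀=f·g: eliminate ⇒ L₀, order ≤ 2·1.
L = (-2 + 12·x) + (-1 - 12·x)·Dx + (1 + 3·x)·Dx^2  (order 2).
h: a_k = 0, 48, 24, 96, -116, 1768/5, …
ICs: h(0) = 0, h′(0) = 48.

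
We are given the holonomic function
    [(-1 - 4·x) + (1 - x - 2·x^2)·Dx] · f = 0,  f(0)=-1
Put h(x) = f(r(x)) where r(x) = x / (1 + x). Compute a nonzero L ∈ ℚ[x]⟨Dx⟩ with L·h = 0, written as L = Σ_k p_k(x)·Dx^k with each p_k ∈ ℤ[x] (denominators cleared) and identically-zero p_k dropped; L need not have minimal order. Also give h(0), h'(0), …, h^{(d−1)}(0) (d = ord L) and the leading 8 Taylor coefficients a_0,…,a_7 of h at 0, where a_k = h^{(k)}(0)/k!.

f: a_k = -1, -1, -3, -5, -11, -21, -43, -85, …
Change of var in L_f (x↦r) gives L₀.
L = (1 + 5·x) + (-1 - 2·x + x^2 + 2·x^3)·Dx  (order 1).
h: a_k = -1, -1, -2, 0, -4, 4, -12, 20, …
ICs: h(0) = -1.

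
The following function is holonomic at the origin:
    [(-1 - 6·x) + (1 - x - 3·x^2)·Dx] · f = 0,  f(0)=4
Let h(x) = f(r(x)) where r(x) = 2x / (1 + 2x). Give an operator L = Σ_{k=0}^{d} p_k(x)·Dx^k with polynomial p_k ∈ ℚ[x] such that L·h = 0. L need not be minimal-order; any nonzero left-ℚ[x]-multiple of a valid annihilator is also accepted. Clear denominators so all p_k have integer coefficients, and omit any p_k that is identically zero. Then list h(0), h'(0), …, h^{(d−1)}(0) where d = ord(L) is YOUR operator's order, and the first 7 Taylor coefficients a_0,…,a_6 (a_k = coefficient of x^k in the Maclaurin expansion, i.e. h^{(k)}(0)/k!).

f: a_k = 4, 4, 16, 28, 76, 160, 388, …
f∘r: x↦r, Dx↦Dx/r' in L_f ⇒ L₀.
L = (2 + 28·x) + (-1 - 4·x + 8·x^2 + 24·x^3)·Dx  (order 1).
h: a_k = 4, 8, 48, 0, 576, -1152, 9216, …
ICs: h(0) = 4.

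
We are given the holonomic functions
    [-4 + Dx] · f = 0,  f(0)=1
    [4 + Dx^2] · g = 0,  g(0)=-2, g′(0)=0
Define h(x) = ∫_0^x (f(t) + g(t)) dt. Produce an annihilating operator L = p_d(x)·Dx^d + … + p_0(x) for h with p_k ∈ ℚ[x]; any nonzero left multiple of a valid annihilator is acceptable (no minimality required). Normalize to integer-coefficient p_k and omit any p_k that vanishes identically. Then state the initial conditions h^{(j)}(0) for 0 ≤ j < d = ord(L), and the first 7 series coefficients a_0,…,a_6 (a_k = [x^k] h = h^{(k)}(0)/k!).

f: a_k = 1, 4, 8, 32/3, 32/3, 128/15, 256/45, …
g: a_k = -2, 0, 4, 0, -4/3, 0, 8/45, …
L₀ := lclm(L_f,L_g); ord L₀ ≤ 1+2.
h=∫₀ˣh₀: take L = L₀·Dx.
L = -16·Dx + 4·Dx^2 - 4·Dx^3 + Dx^4  (order 4).
h: a_k = 0, -1, 2, 4, 8/3, 28/15, 64/45, …
ICs: h(0) = 0, h′(0) = -1, h′′(0) = 4, h′′′(0) = 24.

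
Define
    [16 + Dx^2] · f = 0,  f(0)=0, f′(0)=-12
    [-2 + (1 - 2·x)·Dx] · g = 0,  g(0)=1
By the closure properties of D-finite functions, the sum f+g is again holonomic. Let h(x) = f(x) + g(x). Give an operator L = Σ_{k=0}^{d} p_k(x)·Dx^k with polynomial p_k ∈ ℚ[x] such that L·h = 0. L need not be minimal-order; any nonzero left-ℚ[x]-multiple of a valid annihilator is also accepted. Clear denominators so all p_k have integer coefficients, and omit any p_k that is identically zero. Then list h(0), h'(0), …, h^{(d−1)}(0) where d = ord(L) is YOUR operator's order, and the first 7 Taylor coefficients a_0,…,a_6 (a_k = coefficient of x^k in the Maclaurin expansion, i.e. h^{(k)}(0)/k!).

f: a_k = 0, -12, 0, 32, 0, -128/5, 0, …
g: a_k = 1, 2, 4, 8, 16, 32, 64, …
L₀ := lclm(L_f,L_g); ord L₀ ≤ 2+1.
L = (-160 + 256·x - 256·x^2) + (48 - 224·x + 384·x^2 - 256·x^3)·Dx + (-10 + 16·x - 16·x^2)·Dx^2 + (3 - 14·x + 24·x^2 - 16·x^3)·Dx^3  (order 3).
h: a_k = 1, -10, 4, 40, 16, 32/5, 64, …
ICs: h(0) = 1, h′(0) = -10, h′′(0) = 8.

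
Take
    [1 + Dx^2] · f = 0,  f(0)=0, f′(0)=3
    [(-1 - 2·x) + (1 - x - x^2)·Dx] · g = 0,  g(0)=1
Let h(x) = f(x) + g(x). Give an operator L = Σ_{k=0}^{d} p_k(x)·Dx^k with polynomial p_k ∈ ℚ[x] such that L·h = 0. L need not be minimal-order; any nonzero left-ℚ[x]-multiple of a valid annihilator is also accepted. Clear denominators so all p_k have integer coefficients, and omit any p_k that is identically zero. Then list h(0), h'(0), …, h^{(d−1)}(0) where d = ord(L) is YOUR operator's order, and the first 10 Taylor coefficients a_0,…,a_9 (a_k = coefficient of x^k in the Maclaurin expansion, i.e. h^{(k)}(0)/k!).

L = (-19 - 48·x - 31·x^2 - 24·x^3 - 5·x^4 - 2·x^5) + (5 - x - 4·x^2 - 7·x^3 - 6·x^4 - 3·x^5 - x^6)·Dx + (-19 - 48·x - 31·x^2 - 24·x^3 - 5·x^4 - 2·x^5)·Dx^2 + (5 - x - 4·x^2 - 7·x^3 - 6·x^4 - 3·x^5 - x^6)·Dx^3  (order 3).
h: a_k = 1, 4, 2, 5/2, 5, 321/40, 13, 35279/1680, 34, 6652801/120960, …
ICs: h(0) = 1, h′(0) = 4, h′′(0) = 4.

f: a_k = 0, 3, 0, -1/2, 0, 1/40, 0, -1/1680, 0, 1/120960, …
g: a_k = 1, 1, 2, 3, 5, 8, 13, 21, 34, 55, …
Weyl lclm of L_f,L_g ⇒ L₀ (ord ≤ 3).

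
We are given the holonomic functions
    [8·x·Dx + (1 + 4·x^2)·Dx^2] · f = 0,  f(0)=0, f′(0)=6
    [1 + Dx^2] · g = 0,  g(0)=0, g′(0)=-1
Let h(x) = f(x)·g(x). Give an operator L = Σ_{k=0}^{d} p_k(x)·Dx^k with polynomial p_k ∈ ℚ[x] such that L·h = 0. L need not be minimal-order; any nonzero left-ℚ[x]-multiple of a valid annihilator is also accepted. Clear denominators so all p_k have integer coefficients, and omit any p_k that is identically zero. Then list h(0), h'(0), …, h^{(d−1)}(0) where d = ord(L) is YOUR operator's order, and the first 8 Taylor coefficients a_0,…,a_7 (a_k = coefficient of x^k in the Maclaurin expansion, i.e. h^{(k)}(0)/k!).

L = (85 + 944·x^2 + 416·x^4 + 256·x^6 + 256·x^8) + (144·x + 704·x^3 + 768·x^5 + 1024·x^7)·Dx + (90 + 992·x^2 + 576·x^4 + 512·x^6 + 512·x^8)·Dx^2 + (144·x + 704·x^3 + 768·x^5 + 1024·x^7)·Dx^3 + (5 + 48·x^2 + 160·x^4 + 256·x^6 + 256·x^8)·Dx^4  (order 4).
h: a_k = 0, 0, -6, 0, 9, 0, -247/12, 0, …
ICs: h(0) = 0, h′(0) = 0, h′′(0) = -12, h′′′(0) = 0.

f: a_k = 0, 6, 0, -8, 0, 96/5, 0, -384/7, …
g: a_k = 0, -1, 0, 1/6, 0, -1/120, 0, 1/5040, …
f·g: L₀ = L_f ⊗_s L_g, ord ≤ 2·2.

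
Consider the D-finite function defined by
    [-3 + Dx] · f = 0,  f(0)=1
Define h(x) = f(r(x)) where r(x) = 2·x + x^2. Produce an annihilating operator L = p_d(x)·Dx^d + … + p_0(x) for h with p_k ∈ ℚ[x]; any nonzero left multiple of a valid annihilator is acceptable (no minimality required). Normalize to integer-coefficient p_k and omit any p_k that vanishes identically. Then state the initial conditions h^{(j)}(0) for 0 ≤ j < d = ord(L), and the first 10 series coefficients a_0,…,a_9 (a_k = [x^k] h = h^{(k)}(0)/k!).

f: a_k = 1, 3, 9/2, 9/2, 27/8, 81/40, 81/80, 243/560, 729/4480, 243/4480, …
Substitute x→r, Dx→(1/r')Dx; clear ⇒ L₀.
L = (-6 - 6·x) + Dx  (order 1).
h: a_k = 1, 6, 21, 54, 225/2, 999/5, 3123/10, 15363/35, 157761/280, 2673/4, …
ICs: h(0) = 1.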